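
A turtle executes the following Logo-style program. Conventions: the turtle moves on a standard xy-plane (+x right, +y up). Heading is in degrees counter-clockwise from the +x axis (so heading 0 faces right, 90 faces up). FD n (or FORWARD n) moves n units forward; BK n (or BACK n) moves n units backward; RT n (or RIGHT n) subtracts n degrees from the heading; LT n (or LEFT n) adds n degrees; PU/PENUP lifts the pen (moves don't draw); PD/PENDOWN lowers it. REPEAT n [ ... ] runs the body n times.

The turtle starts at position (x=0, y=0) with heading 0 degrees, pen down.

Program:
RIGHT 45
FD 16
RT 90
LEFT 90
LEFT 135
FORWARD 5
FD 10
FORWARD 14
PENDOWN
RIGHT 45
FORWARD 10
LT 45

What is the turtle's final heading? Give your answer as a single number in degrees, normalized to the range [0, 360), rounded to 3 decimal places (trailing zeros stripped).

Answer: 90

Derivation:
Executing turtle program step by step:
Start: pos=(0,0), heading=0, pen down
RT 45: heading 0 -> 315
FD 16: (0,0) -> (11.314,-11.314) [heading=315, draw]
RT 90: heading 315 -> 225
LT 90: heading 225 -> 315
LT 135: heading 315 -> 90
FD 5: (11.314,-11.314) -> (11.314,-6.314) [heading=90, draw]
FD 10: (11.314,-6.314) -> (11.314,3.686) [heading=90, draw]
FD 14: (11.314,3.686) -> (11.314,17.686) [heading=90, draw]
PD: pen down
RT 45: heading 90 -> 45
FD 10: (11.314,17.686) -> (18.385,24.757) [heading=45, draw]
LT 45: heading 45 -> 90
Final: pos=(18.385,24.757), heading=90, 5 segment(s) drawn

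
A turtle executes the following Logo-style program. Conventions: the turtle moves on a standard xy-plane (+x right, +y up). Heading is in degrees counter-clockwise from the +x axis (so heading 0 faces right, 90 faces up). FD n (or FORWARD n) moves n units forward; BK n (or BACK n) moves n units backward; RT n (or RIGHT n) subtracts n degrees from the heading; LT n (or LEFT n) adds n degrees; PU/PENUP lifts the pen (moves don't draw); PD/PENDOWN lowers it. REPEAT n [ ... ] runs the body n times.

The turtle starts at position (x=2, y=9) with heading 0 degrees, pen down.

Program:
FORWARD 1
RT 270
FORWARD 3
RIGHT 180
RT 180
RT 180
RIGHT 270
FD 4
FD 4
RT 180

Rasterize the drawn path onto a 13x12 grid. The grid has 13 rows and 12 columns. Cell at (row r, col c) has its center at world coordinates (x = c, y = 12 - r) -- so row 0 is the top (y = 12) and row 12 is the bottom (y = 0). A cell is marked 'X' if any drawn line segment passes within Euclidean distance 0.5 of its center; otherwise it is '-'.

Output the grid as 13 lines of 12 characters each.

Segment 0: (2,9) -> (3,9)
Segment 1: (3,9) -> (3,12)
Segment 2: (3,12) -> (7,12)
Segment 3: (7,12) -> (11,12)

Answer: ---XXXXXXXXX
---X--------
---X--------
--XX--------
------------
------------
------------
------------
------------
------------
------------
------------
------------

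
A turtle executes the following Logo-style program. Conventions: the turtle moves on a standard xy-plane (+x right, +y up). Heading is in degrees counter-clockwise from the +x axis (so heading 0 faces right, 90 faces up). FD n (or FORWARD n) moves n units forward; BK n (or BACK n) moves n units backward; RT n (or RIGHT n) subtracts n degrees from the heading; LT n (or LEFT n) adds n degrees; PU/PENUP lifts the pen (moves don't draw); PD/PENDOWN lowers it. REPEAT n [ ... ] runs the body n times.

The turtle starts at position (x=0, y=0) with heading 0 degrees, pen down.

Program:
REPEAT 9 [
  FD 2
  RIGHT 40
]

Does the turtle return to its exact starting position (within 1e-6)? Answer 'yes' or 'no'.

Executing turtle program step by step:
Start: pos=(0,0), heading=0, pen down
REPEAT 9 [
  -- iteration 1/9 --
  FD 2: (0,0) -> (2,0) [heading=0, draw]
  RT 40: heading 0 -> 320
  -- iteration 2/9 --
  FD 2: (2,0) -> (3.532,-1.286) [heading=320, draw]
  RT 40: heading 320 -> 280
  -- iteration 3/9 --
  FD 2: (3.532,-1.286) -> (3.879,-3.255) [heading=280, draw]
  RT 40: heading 280 -> 240
  -- iteration 4/9 --
  FD 2: (3.879,-3.255) -> (2.879,-4.987) [heading=240, draw]
  RT 40: heading 240 -> 200
  -- iteration 5/9 --
  FD 2: (2.879,-4.987) -> (1,-5.671) [heading=200, draw]
  RT 40: heading 200 -> 160
  -- iteration 6/9 --
  FD 2: (1,-5.671) -> (-0.879,-4.987) [heading=160, draw]
  RT 40: heading 160 -> 120
  -- iteration 7/9 --
  FD 2: (-0.879,-4.987) -> (-1.879,-3.255) [heading=120, draw]
  RT 40: heading 120 -> 80
  -- iteration 8/9 --
  FD 2: (-1.879,-3.255) -> (-1.532,-1.286) [heading=80, draw]
  RT 40: heading 80 -> 40
  -- iteration 9/9 --
  FD 2: (-1.532,-1.286) -> (0,0) [heading=40, draw]
  RT 40: heading 40 -> 0
]
Final: pos=(0,0), heading=0, 9 segment(s) drawn

Start position: (0, 0)
Final position: (0, 0)
Distance = 0; < 1e-6 -> CLOSED

Answer: yes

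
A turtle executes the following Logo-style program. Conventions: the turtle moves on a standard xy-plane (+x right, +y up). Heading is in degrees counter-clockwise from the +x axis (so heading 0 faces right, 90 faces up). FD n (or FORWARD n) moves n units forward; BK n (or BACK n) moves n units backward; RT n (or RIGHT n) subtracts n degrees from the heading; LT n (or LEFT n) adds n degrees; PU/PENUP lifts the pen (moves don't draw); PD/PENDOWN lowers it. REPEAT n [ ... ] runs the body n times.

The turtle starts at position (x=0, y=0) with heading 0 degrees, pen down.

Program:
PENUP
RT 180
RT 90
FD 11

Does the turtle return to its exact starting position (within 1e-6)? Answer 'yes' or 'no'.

Executing turtle program step by step:
Start: pos=(0,0), heading=0, pen down
PU: pen up
RT 180: heading 0 -> 180
RT 90: heading 180 -> 90
FD 11: (0,0) -> (0,11) [heading=90, move]
Final: pos=(0,11), heading=90, 0 segment(s) drawn

Start position: (0, 0)
Final position: (0, 11)
Distance = 11; >= 1e-6 -> NOT closed

Answer: no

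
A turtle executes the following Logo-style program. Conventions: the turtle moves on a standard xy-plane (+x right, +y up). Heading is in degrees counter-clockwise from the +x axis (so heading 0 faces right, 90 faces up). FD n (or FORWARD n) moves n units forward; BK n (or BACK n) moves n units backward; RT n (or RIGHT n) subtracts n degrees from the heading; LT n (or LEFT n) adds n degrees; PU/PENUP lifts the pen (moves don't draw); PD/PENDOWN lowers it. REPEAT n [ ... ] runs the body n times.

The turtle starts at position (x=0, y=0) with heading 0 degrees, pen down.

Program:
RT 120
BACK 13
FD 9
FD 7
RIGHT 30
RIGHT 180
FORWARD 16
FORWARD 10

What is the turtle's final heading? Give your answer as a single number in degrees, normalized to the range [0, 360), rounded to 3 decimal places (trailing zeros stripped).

Executing turtle program step by step:
Start: pos=(0,0), heading=0, pen down
RT 120: heading 0 -> 240
BK 13: (0,0) -> (6.5,11.258) [heading=240, draw]
FD 9: (6.5,11.258) -> (2,3.464) [heading=240, draw]
FD 7: (2,3.464) -> (-1.5,-2.598) [heading=240, draw]
RT 30: heading 240 -> 210
RT 180: heading 210 -> 30
FD 16: (-1.5,-2.598) -> (12.356,5.402) [heading=30, draw]
FD 10: (12.356,5.402) -> (21.017,10.402) [heading=30, draw]
Final: pos=(21.017,10.402), heading=30, 5 segment(s) drawn

Answer: 30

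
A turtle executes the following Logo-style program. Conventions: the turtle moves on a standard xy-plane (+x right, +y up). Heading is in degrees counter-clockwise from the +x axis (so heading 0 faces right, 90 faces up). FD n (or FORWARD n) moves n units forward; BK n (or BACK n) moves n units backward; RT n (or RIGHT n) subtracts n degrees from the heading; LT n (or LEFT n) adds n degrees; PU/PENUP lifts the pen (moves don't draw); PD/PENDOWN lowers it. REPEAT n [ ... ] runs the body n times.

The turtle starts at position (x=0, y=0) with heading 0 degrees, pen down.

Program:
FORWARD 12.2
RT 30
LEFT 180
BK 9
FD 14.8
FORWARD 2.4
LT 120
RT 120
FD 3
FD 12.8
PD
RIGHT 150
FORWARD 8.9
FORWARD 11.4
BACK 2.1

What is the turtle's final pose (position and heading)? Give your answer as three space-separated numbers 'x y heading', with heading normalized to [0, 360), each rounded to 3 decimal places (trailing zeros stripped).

Answer: 9.615 12 0

Derivation:
Executing turtle program step by step:
Start: pos=(0,0), heading=0, pen down
FD 12.2: (0,0) -> (12.2,0) [heading=0, draw]
RT 30: heading 0 -> 330
LT 180: heading 330 -> 150
BK 9: (12.2,0) -> (19.994,-4.5) [heading=150, draw]
FD 14.8: (19.994,-4.5) -> (7.177,2.9) [heading=150, draw]
FD 2.4: (7.177,2.9) -> (5.099,4.1) [heading=150, draw]
LT 120: heading 150 -> 270
RT 120: heading 270 -> 150
FD 3: (5.099,4.1) -> (2.501,5.6) [heading=150, draw]
FD 12.8: (2.501,5.6) -> (-8.585,12) [heading=150, draw]
PD: pen down
RT 150: heading 150 -> 0
FD 8.9: (-8.585,12) -> (0.315,12) [heading=0, draw]
FD 11.4: (0.315,12) -> (11.715,12) [heading=0, draw]
BK 2.1: (11.715,12) -> (9.615,12) [heading=0, draw]
Final: pos=(9.615,12), heading=0, 9 segment(s) drawn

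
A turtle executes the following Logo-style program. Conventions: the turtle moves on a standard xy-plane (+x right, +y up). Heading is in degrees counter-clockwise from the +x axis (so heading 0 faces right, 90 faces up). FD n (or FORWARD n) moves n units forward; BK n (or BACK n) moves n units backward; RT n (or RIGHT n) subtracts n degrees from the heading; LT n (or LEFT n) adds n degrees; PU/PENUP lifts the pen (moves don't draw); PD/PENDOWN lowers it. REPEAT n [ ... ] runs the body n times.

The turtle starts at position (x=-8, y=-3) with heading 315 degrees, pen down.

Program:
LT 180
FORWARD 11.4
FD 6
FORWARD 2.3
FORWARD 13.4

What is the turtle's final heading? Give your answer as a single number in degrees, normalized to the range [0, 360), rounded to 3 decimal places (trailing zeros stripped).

Executing turtle program step by step:
Start: pos=(-8,-3), heading=315, pen down
LT 180: heading 315 -> 135
FD 11.4: (-8,-3) -> (-16.061,5.061) [heading=135, draw]
FD 6: (-16.061,5.061) -> (-20.304,9.304) [heading=135, draw]
FD 2.3: (-20.304,9.304) -> (-21.93,10.93) [heading=135, draw]
FD 13.4: (-21.93,10.93) -> (-31.405,20.405) [heading=135, draw]
Final: pos=(-31.405,20.405), heading=135, 4 segment(s) drawn

Answer: 135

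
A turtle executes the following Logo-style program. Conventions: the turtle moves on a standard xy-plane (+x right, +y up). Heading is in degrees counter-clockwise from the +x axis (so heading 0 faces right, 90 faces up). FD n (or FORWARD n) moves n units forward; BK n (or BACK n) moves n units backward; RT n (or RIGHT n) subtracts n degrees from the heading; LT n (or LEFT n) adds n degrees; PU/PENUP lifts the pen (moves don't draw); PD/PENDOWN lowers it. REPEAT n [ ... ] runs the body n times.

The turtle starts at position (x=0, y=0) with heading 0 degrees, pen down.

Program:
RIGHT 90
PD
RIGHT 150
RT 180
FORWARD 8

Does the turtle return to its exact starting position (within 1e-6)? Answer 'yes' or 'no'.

Executing turtle program step by step:
Start: pos=(0,0), heading=0, pen down
RT 90: heading 0 -> 270
PD: pen down
RT 150: heading 270 -> 120
RT 180: heading 120 -> 300
FD 8: (0,0) -> (4,-6.928) [heading=300, draw]
Final: pos=(4,-6.928), heading=300, 1 segment(s) drawn

Start position: (0, 0)
Final position: (4, -6.928)
Distance = 8; >= 1e-6 -> NOT closed

Answer: no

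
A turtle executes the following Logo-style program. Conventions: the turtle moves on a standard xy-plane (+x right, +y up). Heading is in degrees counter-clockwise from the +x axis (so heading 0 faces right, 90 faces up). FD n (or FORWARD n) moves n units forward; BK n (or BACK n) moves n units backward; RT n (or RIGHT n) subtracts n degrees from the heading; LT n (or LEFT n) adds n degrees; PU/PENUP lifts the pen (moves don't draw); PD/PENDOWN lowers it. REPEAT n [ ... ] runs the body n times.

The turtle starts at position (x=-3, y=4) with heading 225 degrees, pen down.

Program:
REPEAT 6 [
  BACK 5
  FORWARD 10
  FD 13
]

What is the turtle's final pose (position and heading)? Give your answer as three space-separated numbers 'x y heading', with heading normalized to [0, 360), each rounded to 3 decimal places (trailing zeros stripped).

Executing turtle program step by step:
Start: pos=(-3,4), heading=225, pen down
REPEAT 6 [
  -- iteration 1/6 --
  BK 5: (-3,4) -> (0.536,7.536) [heading=225, draw]
  FD 10: (0.536,7.536) -> (-6.536,0.464) [heading=225, draw]
  FD 13: (-6.536,0.464) -> (-15.728,-8.728) [heading=225, draw]
  -- iteration 2/6 --
  BK 5: (-15.728,-8.728) -> (-12.192,-5.192) [heading=225, draw]
  FD 10: (-12.192,-5.192) -> (-19.263,-12.263) [heading=225, draw]
  FD 13: (-19.263,-12.263) -> (-28.456,-21.456) [heading=225, draw]
  -- iteration 3/6 --
  BK 5: (-28.456,-21.456) -> (-24.92,-17.92) [heading=225, draw]
  FD 10: (-24.92,-17.92) -> (-31.991,-24.991) [heading=225, draw]
  FD 13: (-31.991,-24.991) -> (-41.184,-34.184) [heading=225, draw]
  -- iteration 4/6 --
  BK 5: (-41.184,-34.184) -> (-37.648,-30.648) [heading=225, draw]
  FD 10: (-37.648,-30.648) -> (-44.719,-37.719) [heading=225, draw]
  FD 13: (-44.719,-37.719) -> (-53.912,-46.912) [heading=225, draw]
  -- iteration 5/6 --
  BK 5: (-53.912,-46.912) -> (-50.376,-43.376) [heading=225, draw]
  FD 10: (-50.376,-43.376) -> (-57.447,-50.447) [heading=225, draw]
  FD 13: (-57.447,-50.447) -> (-66.64,-59.64) [heading=225, draw]
  -- iteration 6/6 --
  BK 5: (-66.64,-59.64) -> (-63.104,-56.104) [heading=225, draw]
  FD 10: (-63.104,-56.104) -> (-70.175,-63.175) [heading=225, draw]
  FD 13: (-70.175,-63.175) -> (-79.368,-72.368) [heading=225, draw]
]
Final: pos=(-79.368,-72.368), heading=225, 18 segment(s) drawn

Answer: -79.368 -72.368 225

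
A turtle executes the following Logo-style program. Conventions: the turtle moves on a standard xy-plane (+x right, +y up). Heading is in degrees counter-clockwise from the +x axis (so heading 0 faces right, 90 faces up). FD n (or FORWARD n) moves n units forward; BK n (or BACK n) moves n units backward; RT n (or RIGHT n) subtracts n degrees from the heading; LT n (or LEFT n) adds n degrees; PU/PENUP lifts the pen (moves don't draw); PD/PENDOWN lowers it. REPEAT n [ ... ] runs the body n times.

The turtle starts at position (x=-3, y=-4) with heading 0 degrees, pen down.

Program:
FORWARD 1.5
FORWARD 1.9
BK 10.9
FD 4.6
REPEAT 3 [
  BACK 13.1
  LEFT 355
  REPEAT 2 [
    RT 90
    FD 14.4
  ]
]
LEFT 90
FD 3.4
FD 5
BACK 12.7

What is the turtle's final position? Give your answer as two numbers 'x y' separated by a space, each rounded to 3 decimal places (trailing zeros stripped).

Answer: -34.293 -10.305

Derivation:
Executing turtle program step by step:
Start: pos=(-3,-4), heading=0, pen down
FD 1.5: (-3,-4) -> (-1.5,-4) [heading=0, draw]
FD 1.9: (-1.5,-4) -> (0.4,-4) [heading=0, draw]
BK 10.9: (0.4,-4) -> (-10.5,-4) [heading=0, draw]
FD 4.6: (-10.5,-4) -> (-5.9,-4) [heading=0, draw]
REPEAT 3 [
  -- iteration 1/3 --
  BK 13.1: (-5.9,-4) -> (-19,-4) [heading=0, draw]
  LT 355: heading 0 -> 355
  REPEAT 2 [
    -- iteration 1/2 --
    RT 90: heading 355 -> 265
    FD 14.4: (-19,-4) -> (-20.255,-18.345) [heading=265, draw]
    -- iteration 2/2 --
    RT 90: heading 265 -> 175
    FD 14.4: (-20.255,-18.345) -> (-34.6,-17.09) [heading=175, draw]
  ]
  -- iteration 2/3 --
  BK 13.1: (-34.6,-17.09) -> (-21.55,-18.232) [heading=175, draw]
  LT 355: heading 175 -> 170
  REPEAT 2 [
    -- iteration 1/2 --
    RT 90: heading 170 -> 80
    FD 14.4: (-21.55,-18.232) -> (-19.05,-4.051) [heading=80, draw]
    -- iteration 2/2 --
    RT 90: heading 80 -> 350
    FD 14.4: (-19.05,-4.051) -> (-4.868,-6.551) [heading=350, draw]
  ]
  -- iteration 3/3 --
  BK 13.1: (-4.868,-6.551) -> (-17.769,-4.276) [heading=350, draw]
  LT 355: heading 350 -> 345
  REPEAT 2 [
    -- iteration 1/2 --
    RT 90: heading 345 -> 255
    FD 14.4: (-17.769,-4.276) -> (-21.496,-18.186) [heading=255, draw]
    -- iteration 2/2 --
    RT 90: heading 255 -> 165
    FD 14.4: (-21.496,-18.186) -> (-35.406,-14.459) [heading=165, draw]
  ]
]
LT 90: heading 165 -> 255
FD 3.4: (-35.406,-14.459) -> (-36.286,-17.743) [heading=255, draw]
FD 5: (-36.286,-17.743) -> (-37.58,-22.573) [heading=255, draw]
BK 12.7: (-37.58,-22.573) -> (-34.293,-10.305) [heading=255, draw]
Final: pos=(-34.293,-10.305), heading=255, 16 segment(s) drawn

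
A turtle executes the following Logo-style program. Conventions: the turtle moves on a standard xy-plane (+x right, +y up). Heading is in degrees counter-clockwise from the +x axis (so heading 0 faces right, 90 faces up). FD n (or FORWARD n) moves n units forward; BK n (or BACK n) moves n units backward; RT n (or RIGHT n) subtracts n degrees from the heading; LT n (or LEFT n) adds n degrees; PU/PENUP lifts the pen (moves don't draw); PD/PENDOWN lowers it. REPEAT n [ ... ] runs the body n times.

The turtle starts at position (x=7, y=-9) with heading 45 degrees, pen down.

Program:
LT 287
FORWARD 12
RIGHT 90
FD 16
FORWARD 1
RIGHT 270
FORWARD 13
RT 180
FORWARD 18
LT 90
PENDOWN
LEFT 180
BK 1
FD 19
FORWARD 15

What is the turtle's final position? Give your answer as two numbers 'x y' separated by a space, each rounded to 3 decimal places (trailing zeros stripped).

Executing turtle program step by step:
Start: pos=(7,-9), heading=45, pen down
LT 287: heading 45 -> 332
FD 12: (7,-9) -> (17.595,-14.634) [heading=332, draw]
RT 90: heading 332 -> 242
FD 16: (17.595,-14.634) -> (10.084,-28.761) [heading=242, draw]
FD 1: (10.084,-28.761) -> (9.614,-29.644) [heading=242, draw]
RT 270: heading 242 -> 332
FD 13: (9.614,-29.644) -> (21.093,-35.747) [heading=332, draw]
RT 180: heading 332 -> 152
FD 18: (21.093,-35.747) -> (5.2,-27.296) [heading=152, draw]
LT 90: heading 152 -> 242
PD: pen down
LT 180: heading 242 -> 62
BK 1: (5.2,-27.296) -> (4.73,-28.179) [heading=62, draw]
FD 19: (4.73,-28.179) -> (13.65,-11.403) [heading=62, draw]
FD 15: (13.65,-11.403) -> (20.692,1.841) [heading=62, draw]
Final: pos=(20.692,1.841), heading=62, 8 segment(s) drawn

Answer: 20.692 1.841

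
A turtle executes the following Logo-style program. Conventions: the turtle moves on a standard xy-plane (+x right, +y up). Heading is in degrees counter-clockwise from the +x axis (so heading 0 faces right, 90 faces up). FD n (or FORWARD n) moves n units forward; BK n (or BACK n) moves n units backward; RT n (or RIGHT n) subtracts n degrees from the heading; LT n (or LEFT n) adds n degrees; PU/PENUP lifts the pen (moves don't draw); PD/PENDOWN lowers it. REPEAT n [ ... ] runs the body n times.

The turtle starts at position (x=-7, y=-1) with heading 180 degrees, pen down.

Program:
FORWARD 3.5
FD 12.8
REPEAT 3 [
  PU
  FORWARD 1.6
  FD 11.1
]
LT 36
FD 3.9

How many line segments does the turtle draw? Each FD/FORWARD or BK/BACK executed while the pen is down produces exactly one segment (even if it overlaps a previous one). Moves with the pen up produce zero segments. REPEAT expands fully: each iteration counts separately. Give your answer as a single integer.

Executing turtle program step by step:
Start: pos=(-7,-1), heading=180, pen down
FD 3.5: (-7,-1) -> (-10.5,-1) [heading=180, draw]
FD 12.8: (-10.5,-1) -> (-23.3,-1) [heading=180, draw]
REPEAT 3 [
  -- iteration 1/3 --
  PU: pen up
  FD 1.6: (-23.3,-1) -> (-24.9,-1) [heading=180, move]
  FD 11.1: (-24.9,-1) -> (-36,-1) [heading=180, move]
  -- iteration 2/3 --
  PU: pen up
  FD 1.6: (-36,-1) -> (-37.6,-1) [heading=180, move]
  FD 11.1: (-37.6,-1) -> (-48.7,-1) [heading=180, move]
  -- iteration 3/3 --
  PU: pen up
  FD 1.6: (-48.7,-1) -> (-50.3,-1) [heading=180, move]
  FD 11.1: (-50.3,-1) -> (-61.4,-1) [heading=180, move]
]
LT 36: heading 180 -> 216
FD 3.9: (-61.4,-1) -> (-64.555,-3.292) [heading=216, move]
Final: pos=(-64.555,-3.292), heading=216, 2 segment(s) drawn
Segments drawn: 2

Answer: 2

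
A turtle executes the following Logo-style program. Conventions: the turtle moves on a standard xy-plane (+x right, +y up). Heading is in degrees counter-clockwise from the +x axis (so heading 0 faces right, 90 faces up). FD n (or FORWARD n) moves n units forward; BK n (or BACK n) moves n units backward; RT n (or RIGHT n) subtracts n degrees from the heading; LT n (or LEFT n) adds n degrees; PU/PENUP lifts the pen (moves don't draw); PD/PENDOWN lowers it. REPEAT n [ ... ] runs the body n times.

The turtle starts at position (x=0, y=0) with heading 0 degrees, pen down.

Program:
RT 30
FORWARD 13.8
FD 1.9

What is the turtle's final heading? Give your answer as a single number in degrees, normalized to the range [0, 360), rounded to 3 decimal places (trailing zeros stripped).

Executing turtle program step by step:
Start: pos=(0,0), heading=0, pen down
RT 30: heading 0 -> 330
FD 13.8: (0,0) -> (11.951,-6.9) [heading=330, draw]
FD 1.9: (11.951,-6.9) -> (13.597,-7.85) [heading=330, draw]
Final: pos=(13.597,-7.85), heading=330, 2 segment(s) drawn

Answer: 330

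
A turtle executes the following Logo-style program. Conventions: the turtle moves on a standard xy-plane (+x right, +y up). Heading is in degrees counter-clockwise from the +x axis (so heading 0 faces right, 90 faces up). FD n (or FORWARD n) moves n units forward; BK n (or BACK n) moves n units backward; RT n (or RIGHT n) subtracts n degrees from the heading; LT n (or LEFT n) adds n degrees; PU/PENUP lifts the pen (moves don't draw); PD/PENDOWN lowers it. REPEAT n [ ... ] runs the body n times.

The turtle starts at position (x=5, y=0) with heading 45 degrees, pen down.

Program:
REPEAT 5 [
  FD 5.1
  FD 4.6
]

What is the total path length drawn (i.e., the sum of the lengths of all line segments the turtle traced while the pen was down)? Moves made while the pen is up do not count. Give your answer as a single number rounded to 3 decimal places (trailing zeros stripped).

Executing turtle program step by step:
Start: pos=(5,0), heading=45, pen down
REPEAT 5 [
  -- iteration 1/5 --
  FD 5.1: (5,0) -> (8.606,3.606) [heading=45, draw]
  FD 4.6: (8.606,3.606) -> (11.859,6.859) [heading=45, draw]
  -- iteration 2/5 --
  FD 5.1: (11.859,6.859) -> (15.465,10.465) [heading=45, draw]
  FD 4.6: (15.465,10.465) -> (18.718,13.718) [heading=45, draw]
  -- iteration 3/5 --
  FD 5.1: (18.718,13.718) -> (22.324,17.324) [heading=45, draw]
  FD 4.6: (22.324,17.324) -> (25.577,20.577) [heading=45, draw]
  -- iteration 4/5 --
  FD 5.1: (25.577,20.577) -> (29.183,24.183) [heading=45, draw]
  FD 4.6: (29.183,24.183) -> (32.436,27.436) [heading=45, draw]
  -- iteration 5/5 --
  FD 5.1: (32.436,27.436) -> (36.042,31.042) [heading=45, draw]
  FD 4.6: (36.042,31.042) -> (39.295,34.295) [heading=45, draw]
]
Final: pos=(39.295,34.295), heading=45, 10 segment(s) drawn

Segment lengths:
  seg 1: (5,0) -> (8.606,3.606), length = 5.1
  seg 2: (8.606,3.606) -> (11.859,6.859), length = 4.6
  seg 3: (11.859,6.859) -> (15.465,10.465), length = 5.1
  seg 4: (15.465,10.465) -> (18.718,13.718), length = 4.6
  seg 5: (18.718,13.718) -> (22.324,17.324), length = 5.1
  seg 6: (22.324,17.324) -> (25.577,20.577), length = 4.6
  seg 7: (25.577,20.577) -> (29.183,24.183), length = 5.1
  seg 8: (29.183,24.183) -> (32.436,27.436), length = 4.6
  seg 9: (32.436,27.436) -> (36.042,31.042), length = 5.1
  seg 10: (36.042,31.042) -> (39.295,34.295), length = 4.6
Total = 48.5

Answer: 48.5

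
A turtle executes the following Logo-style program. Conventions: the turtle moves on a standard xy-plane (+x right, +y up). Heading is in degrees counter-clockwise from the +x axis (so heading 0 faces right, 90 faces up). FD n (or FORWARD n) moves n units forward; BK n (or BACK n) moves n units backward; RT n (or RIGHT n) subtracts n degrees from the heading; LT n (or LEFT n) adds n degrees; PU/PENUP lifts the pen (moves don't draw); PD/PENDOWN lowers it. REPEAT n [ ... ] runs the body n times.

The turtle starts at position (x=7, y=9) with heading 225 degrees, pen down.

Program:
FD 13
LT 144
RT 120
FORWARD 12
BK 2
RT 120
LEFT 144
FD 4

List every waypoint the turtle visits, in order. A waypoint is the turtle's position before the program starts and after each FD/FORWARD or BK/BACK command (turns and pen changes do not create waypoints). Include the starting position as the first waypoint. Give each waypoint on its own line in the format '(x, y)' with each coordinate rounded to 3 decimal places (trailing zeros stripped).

Answer: (7, 9)
(-2.192, -0.192)
(-6.493, -11.395)
(-5.776, -9.528)
(-5.567, -13.523)

Derivation:
Executing turtle program step by step:
Start: pos=(7,9), heading=225, pen down
FD 13: (7,9) -> (-2.192,-0.192) [heading=225, draw]
LT 144: heading 225 -> 9
RT 120: heading 9 -> 249
FD 12: (-2.192,-0.192) -> (-6.493,-11.395) [heading=249, draw]
BK 2: (-6.493,-11.395) -> (-5.776,-9.528) [heading=249, draw]
RT 120: heading 249 -> 129
LT 144: heading 129 -> 273
FD 4: (-5.776,-9.528) -> (-5.567,-13.523) [heading=273, draw]
Final: pos=(-5.567,-13.523), heading=273, 4 segment(s) drawn
Waypoints (5 total):
(7, 9)
(-2.192, -0.192)
(-6.493, -11.395)
(-5.776, -9.528)
(-5.567, -13.523)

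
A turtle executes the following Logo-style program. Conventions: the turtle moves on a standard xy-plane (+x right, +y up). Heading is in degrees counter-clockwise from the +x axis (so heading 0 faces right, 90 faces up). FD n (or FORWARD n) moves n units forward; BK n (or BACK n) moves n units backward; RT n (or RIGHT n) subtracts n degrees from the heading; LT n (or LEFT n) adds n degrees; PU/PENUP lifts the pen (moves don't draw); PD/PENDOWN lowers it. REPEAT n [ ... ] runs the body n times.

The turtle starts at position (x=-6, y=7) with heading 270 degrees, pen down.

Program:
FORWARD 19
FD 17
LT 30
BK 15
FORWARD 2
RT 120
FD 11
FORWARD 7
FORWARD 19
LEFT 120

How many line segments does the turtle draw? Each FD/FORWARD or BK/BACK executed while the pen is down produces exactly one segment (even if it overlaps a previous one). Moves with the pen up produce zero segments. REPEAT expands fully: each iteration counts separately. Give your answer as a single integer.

Answer: 7

Derivation:
Executing turtle program step by step:
Start: pos=(-6,7), heading=270, pen down
FD 19: (-6,7) -> (-6,-12) [heading=270, draw]
FD 17: (-6,-12) -> (-6,-29) [heading=270, draw]
LT 30: heading 270 -> 300
BK 15: (-6,-29) -> (-13.5,-16.01) [heading=300, draw]
FD 2: (-13.5,-16.01) -> (-12.5,-17.742) [heading=300, draw]
RT 120: heading 300 -> 180
FD 11: (-12.5,-17.742) -> (-23.5,-17.742) [heading=180, draw]
FD 7: (-23.5,-17.742) -> (-30.5,-17.742) [heading=180, draw]
FD 19: (-30.5,-17.742) -> (-49.5,-17.742) [heading=180, draw]
LT 120: heading 180 -> 300
Final: pos=(-49.5,-17.742), heading=300, 7 segment(s) drawn
Segments drawn: 7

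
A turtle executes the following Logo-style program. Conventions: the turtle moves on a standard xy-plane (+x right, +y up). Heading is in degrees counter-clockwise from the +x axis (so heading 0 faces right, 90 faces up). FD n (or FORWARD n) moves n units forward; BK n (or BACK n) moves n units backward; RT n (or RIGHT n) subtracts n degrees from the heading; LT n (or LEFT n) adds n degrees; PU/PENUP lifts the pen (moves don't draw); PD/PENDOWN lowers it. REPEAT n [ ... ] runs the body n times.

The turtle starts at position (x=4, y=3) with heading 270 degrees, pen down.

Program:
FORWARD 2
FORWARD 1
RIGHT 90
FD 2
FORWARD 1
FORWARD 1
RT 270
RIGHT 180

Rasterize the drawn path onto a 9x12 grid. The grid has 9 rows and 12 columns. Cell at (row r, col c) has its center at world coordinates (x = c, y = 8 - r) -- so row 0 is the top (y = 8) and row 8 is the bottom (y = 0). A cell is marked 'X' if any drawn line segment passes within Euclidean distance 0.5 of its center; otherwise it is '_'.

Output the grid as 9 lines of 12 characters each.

Answer: ____________
____________
____________
____________
____________
____X_______
____X_______
____X_______
XXXXX_______

Derivation:
Segment 0: (4,3) -> (4,1)
Segment 1: (4,1) -> (4,0)
Segment 2: (4,0) -> (2,0)
Segment 3: (2,0) -> (1,0)
Segment 4: (1,0) -> (-0,0)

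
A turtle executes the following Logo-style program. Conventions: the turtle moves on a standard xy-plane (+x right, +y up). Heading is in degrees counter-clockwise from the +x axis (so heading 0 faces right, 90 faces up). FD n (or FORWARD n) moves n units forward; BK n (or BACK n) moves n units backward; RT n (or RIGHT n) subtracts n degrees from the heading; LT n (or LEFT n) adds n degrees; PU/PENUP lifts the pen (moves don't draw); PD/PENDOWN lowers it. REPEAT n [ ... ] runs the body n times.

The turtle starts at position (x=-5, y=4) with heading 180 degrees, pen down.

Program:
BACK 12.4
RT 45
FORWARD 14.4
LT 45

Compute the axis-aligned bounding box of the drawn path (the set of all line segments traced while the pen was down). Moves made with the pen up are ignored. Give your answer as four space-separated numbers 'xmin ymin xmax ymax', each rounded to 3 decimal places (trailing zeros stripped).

Executing turtle program step by step:
Start: pos=(-5,4), heading=180, pen down
BK 12.4: (-5,4) -> (7.4,4) [heading=180, draw]
RT 45: heading 180 -> 135
FD 14.4: (7.4,4) -> (-2.782,14.182) [heading=135, draw]
LT 45: heading 135 -> 180
Final: pos=(-2.782,14.182), heading=180, 2 segment(s) drawn

Segment endpoints: x in {-5, -2.782, 7.4}, y in {4, 4, 14.182}
xmin=-5, ymin=4, xmax=7.4, ymax=14.182

Answer: -5 4 7.4 14.182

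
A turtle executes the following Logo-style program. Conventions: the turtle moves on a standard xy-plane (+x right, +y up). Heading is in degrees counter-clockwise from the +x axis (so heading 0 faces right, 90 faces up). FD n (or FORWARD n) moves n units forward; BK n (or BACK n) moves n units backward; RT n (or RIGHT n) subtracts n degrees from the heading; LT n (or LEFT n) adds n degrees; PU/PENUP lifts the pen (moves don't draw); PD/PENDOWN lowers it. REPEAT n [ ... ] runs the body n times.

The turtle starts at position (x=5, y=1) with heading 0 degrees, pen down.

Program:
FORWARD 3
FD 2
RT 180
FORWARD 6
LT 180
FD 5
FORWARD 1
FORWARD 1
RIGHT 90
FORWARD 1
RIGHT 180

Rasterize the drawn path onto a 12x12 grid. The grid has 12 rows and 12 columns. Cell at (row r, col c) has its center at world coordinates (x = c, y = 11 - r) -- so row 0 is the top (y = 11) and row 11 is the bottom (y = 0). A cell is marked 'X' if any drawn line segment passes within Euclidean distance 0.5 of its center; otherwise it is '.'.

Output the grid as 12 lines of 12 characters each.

Answer: ............
............
............
............
............
............
............
............
............
............
....XXXXXXXX
...........X

Derivation:
Segment 0: (5,1) -> (8,1)
Segment 1: (8,1) -> (10,1)
Segment 2: (10,1) -> (4,1)
Segment 3: (4,1) -> (9,1)
Segment 4: (9,1) -> (10,1)
Segment 5: (10,1) -> (11,1)
Segment 6: (11,1) -> (11,-0)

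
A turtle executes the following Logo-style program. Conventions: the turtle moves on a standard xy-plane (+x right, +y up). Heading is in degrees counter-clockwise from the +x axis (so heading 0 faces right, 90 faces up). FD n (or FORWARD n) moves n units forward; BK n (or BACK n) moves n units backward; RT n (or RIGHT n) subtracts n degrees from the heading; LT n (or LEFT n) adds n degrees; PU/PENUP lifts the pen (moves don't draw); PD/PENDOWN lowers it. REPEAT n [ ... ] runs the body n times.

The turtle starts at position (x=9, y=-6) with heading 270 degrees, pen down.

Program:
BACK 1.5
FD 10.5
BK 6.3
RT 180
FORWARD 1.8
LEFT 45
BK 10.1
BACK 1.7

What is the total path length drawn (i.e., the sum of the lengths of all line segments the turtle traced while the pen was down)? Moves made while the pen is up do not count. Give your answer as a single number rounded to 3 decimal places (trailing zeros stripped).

Answer: 31.9

Derivation:
Executing turtle program step by step:
Start: pos=(9,-6), heading=270, pen down
BK 1.5: (9,-6) -> (9,-4.5) [heading=270, draw]
FD 10.5: (9,-4.5) -> (9,-15) [heading=270, draw]
BK 6.3: (9,-15) -> (9,-8.7) [heading=270, draw]
RT 180: heading 270 -> 90
FD 1.8: (9,-8.7) -> (9,-6.9) [heading=90, draw]
LT 45: heading 90 -> 135
BK 10.1: (9,-6.9) -> (16.142,-14.042) [heading=135, draw]
BK 1.7: (16.142,-14.042) -> (17.344,-15.244) [heading=135, draw]
Final: pos=(17.344,-15.244), heading=135, 6 segment(s) drawn

Segment lengths:
  seg 1: (9,-6) -> (9,-4.5), length = 1.5
  seg 2: (9,-4.5) -> (9,-15), length = 10.5
  seg 3: (9,-15) -> (9,-8.7), length = 6.3
  seg 4: (9,-8.7) -> (9,-6.9), length = 1.8
  seg 5: (9,-6.9) -> (16.142,-14.042), length = 10.1
  seg 6: (16.142,-14.042) -> (17.344,-15.244), length = 1.7
Total = 31.9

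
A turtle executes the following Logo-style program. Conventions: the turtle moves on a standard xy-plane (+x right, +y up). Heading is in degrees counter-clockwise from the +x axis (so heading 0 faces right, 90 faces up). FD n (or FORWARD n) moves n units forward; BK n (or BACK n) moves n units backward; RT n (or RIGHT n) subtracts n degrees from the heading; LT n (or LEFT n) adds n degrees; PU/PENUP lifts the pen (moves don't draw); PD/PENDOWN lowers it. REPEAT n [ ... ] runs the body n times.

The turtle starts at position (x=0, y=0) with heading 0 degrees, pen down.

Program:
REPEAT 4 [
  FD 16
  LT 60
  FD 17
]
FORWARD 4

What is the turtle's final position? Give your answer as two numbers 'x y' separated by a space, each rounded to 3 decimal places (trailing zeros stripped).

Executing turtle program step by step:
Start: pos=(0,0), heading=0, pen down
REPEAT 4 [
  -- iteration 1/4 --
  FD 16: (0,0) -> (16,0) [heading=0, draw]
  LT 60: heading 0 -> 60
  FD 17: (16,0) -> (24.5,14.722) [heading=60, draw]
  -- iteration 2/4 --
  FD 16: (24.5,14.722) -> (32.5,28.579) [heading=60, draw]
  LT 60: heading 60 -> 120
  FD 17: (32.5,28.579) -> (24,43.301) [heading=120, draw]
  -- iteration 3/4 --
  FD 16: (24,43.301) -> (16,57.158) [heading=120, draw]
  LT 60: heading 120 -> 180
  FD 17: (16,57.158) -> (-1,57.158) [heading=180, draw]
  -- iteration 4/4 --
  FD 16: (-1,57.158) -> (-17,57.158) [heading=180, draw]
  LT 60: heading 180 -> 240
  FD 17: (-17,57.158) -> (-25.5,42.435) [heading=240, draw]
]
FD 4: (-25.5,42.435) -> (-27.5,38.971) [heading=240, draw]
Final: pos=(-27.5,38.971), heading=240, 9 segment(s) drawn

Answer: -27.5 38.971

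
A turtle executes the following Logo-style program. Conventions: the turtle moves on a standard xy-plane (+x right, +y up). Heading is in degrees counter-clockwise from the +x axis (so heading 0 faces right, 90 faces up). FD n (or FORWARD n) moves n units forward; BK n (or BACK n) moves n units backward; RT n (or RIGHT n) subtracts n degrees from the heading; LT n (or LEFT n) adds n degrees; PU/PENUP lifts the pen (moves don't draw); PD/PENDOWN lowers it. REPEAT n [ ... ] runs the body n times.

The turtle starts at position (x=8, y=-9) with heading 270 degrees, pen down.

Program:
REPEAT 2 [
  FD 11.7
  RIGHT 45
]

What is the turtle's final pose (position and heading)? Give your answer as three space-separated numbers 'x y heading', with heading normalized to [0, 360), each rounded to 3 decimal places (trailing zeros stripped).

Answer: -0.273 -28.973 180

Derivation:
Executing turtle program step by step:
Start: pos=(8,-9), heading=270, pen down
REPEAT 2 [
  -- iteration 1/2 --
  FD 11.7: (8,-9) -> (8,-20.7) [heading=270, draw]
  RT 45: heading 270 -> 225
  -- iteration 2/2 --
  FD 11.7: (8,-20.7) -> (-0.273,-28.973) [heading=225, draw]
  RT 45: heading 225 -> 180
]
Final: pos=(-0.273,-28.973), heading=180, 2 segment(s) drawn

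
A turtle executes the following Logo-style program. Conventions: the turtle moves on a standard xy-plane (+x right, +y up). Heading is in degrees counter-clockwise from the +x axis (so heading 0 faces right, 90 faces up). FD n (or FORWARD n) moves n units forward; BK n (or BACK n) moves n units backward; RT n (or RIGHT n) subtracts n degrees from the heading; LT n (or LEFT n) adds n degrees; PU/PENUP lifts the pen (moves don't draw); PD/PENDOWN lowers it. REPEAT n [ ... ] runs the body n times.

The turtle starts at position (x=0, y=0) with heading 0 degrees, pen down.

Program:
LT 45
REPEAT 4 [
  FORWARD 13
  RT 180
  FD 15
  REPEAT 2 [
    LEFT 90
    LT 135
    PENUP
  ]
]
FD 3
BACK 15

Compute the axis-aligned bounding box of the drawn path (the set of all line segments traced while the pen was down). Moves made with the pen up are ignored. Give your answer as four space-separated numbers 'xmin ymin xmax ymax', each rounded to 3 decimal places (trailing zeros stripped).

Answer: -1.414 -1.414 9.192 9.192

Derivation:
Executing turtle program step by step:
Start: pos=(0,0), heading=0, pen down
LT 45: heading 0 -> 45
REPEAT 4 [
  -- iteration 1/4 --
  FD 13: (0,0) -> (9.192,9.192) [heading=45, draw]
  RT 180: heading 45 -> 225
  FD 15: (9.192,9.192) -> (-1.414,-1.414) [heading=225, draw]
  REPEAT 2 [
    -- iteration 1/2 --
    LT 90: heading 225 -> 315
    LT 135: heading 315 -> 90
    PU: pen up
    -- iteration 2/2 --
    LT 90: heading 90 -> 180
    LT 135: heading 180 -> 315
    PU: pen up
  ]
  -- iteration 2/4 --
  FD 13: (-1.414,-1.414) -> (7.778,-10.607) [heading=315, move]
  RT 180: heading 315 -> 135
  FD 15: (7.778,-10.607) -> (-2.828,0) [heading=135, move]
  REPEAT 2 [
    -- iteration 1/2 --
    LT 90: heading 135 -> 225
    LT 135: heading 225 -> 0
    PU: pen up
    -- iteration 2/2 --
    LT 90: heading 0 -> 90
    LT 135: heading 90 -> 225
    PU: pen up
  ]
  -- iteration 3/4 --
  FD 13: (-2.828,0) -> (-12.021,-9.192) [heading=225, move]
  RT 180: heading 225 -> 45
  FD 15: (-12.021,-9.192) -> (-1.414,1.414) [heading=45, move]
  REPEAT 2 [
    -- iteration 1/2 --
    LT 90: heading 45 -> 135
    LT 135: heading 135 -> 270
    PU: pen up
    -- iteration 2/2 --
    LT 90: heading 270 -> 0
    LT 135: heading 0 -> 135
    PU: pen up
  ]
  -- iteration 4/4 --
  FD 13: (-1.414,1.414) -> (-10.607,10.607) [heading=135, move]
  RT 180: heading 135 -> 315
  FD 15: (-10.607,10.607) -> (0,0) [heading=315, move]
  REPEAT 2 [
    -- iteration 1/2 --
    LT 90: heading 315 -> 45
    LT 135: heading 45 -> 180
    PU: pen up
    -- iteration 2/2 --
    LT 90: heading 180 -> 270
    LT 135: heading 270 -> 45
    PU: pen up
  ]
]
FD 3: (0,0) -> (2.121,2.121) [heading=45, move]
BK 15: (2.121,2.121) -> (-8.485,-8.485) [heading=45, move]
Final: pos=(-8.485,-8.485), heading=45, 2 segment(s) drawn

Segment endpoints: x in {-1.414, 0, 9.192}, y in {-1.414, 0, 9.192}
xmin=-1.414, ymin=-1.414, xmax=9.192, ymax=9.192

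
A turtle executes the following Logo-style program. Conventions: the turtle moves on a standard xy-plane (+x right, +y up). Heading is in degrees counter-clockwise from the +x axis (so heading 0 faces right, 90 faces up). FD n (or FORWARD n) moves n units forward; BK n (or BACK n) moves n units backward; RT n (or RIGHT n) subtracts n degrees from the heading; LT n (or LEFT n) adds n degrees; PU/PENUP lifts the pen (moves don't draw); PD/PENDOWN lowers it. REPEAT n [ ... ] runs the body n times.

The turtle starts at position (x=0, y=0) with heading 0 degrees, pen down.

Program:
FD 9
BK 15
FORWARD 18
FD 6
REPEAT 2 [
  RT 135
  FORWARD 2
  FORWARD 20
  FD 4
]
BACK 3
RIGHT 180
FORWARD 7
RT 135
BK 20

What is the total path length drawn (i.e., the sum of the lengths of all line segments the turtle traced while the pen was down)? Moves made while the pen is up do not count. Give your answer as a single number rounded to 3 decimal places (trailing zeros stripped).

Executing turtle program step by step:
Start: pos=(0,0), heading=0, pen down
FD 9: (0,0) -> (9,0) [heading=0, draw]
BK 15: (9,0) -> (-6,0) [heading=0, draw]
FD 18: (-6,0) -> (12,0) [heading=0, draw]
FD 6: (12,0) -> (18,0) [heading=0, draw]
REPEAT 2 [
  -- iteration 1/2 --
  RT 135: heading 0 -> 225
  FD 2: (18,0) -> (16.586,-1.414) [heading=225, draw]
  FD 20: (16.586,-1.414) -> (2.444,-15.556) [heading=225, draw]
  FD 4: (2.444,-15.556) -> (-0.385,-18.385) [heading=225, draw]
  -- iteration 2/2 --
  RT 135: heading 225 -> 90
  FD 2: (-0.385,-18.385) -> (-0.385,-16.385) [heading=90, draw]
  FD 20: (-0.385,-16.385) -> (-0.385,3.615) [heading=90, draw]
  FD 4: (-0.385,3.615) -> (-0.385,7.615) [heading=90, draw]
]
BK 3: (-0.385,7.615) -> (-0.385,4.615) [heading=90, draw]
RT 180: heading 90 -> 270
FD 7: (-0.385,4.615) -> (-0.385,-2.385) [heading=270, draw]
RT 135: heading 270 -> 135
BK 20: (-0.385,-2.385) -> (13.757,-16.527) [heading=135, draw]
Final: pos=(13.757,-16.527), heading=135, 13 segment(s) drawn

Segment lengths:
  seg 1: (0,0) -> (9,0), length = 9
  seg 2: (9,0) -> (-6,0), length = 15
  seg 3: (-6,0) -> (12,0), length = 18
  seg 4: (12,0) -> (18,0), length = 6
  seg 5: (18,0) -> (16.586,-1.414), length = 2
  seg 6: (16.586,-1.414) -> (2.444,-15.556), length = 20
  seg 7: (2.444,-15.556) -> (-0.385,-18.385), length = 4
  seg 8: (-0.385,-18.385) -> (-0.385,-16.385), length = 2
  seg 9: (-0.385,-16.385) -> (-0.385,3.615), length = 20
  seg 10: (-0.385,3.615) -> (-0.385,7.615), length = 4
  seg 11: (-0.385,7.615) -> (-0.385,4.615), length = 3
  seg 12: (-0.385,4.615) -> (-0.385,-2.385), length = 7
  seg 13: (-0.385,-2.385) -> (13.757,-16.527), length = 20
Total = 130

Answer: 130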